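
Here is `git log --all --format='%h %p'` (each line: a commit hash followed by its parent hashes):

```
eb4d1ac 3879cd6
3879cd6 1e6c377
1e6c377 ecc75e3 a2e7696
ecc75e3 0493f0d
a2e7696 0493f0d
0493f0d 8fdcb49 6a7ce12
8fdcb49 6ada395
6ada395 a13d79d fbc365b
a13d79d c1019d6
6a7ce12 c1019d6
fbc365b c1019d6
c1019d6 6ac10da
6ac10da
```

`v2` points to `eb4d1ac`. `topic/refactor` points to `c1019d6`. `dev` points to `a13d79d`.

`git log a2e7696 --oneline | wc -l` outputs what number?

Walking parent pointers from a2e7696: reachable set = {0493f0d, 6a7ce12, 6ac10da, 6ada395, 8fdcb49, a13d79d, a2e7696, c1019d6, fbc365b}.
That is 9 commits.

9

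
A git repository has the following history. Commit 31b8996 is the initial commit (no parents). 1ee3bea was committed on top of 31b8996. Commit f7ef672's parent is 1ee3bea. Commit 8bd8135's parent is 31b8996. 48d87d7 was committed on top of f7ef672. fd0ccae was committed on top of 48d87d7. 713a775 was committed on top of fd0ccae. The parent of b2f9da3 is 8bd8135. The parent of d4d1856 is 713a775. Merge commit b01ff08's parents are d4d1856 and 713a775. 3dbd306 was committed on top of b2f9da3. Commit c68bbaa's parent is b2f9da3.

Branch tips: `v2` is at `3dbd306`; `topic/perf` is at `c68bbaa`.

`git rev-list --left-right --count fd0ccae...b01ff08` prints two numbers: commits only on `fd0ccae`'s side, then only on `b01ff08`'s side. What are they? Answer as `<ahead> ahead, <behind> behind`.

0 ahead, 3 behind

Reachable from fd0ccae: {1ee3bea, 31b8996, 48d87d7, f7ef672, fd0ccae}.
Reachable from b01ff08: {1ee3bea, 31b8996, 48d87d7, 713a775, b01ff08, d4d1856, f7ef672, fd0ccae}.
Only in fd0ccae's history (ahead): {} — 0.
Only in b01ff08's history (behind): {713a775, b01ff08, d4d1856} — 3.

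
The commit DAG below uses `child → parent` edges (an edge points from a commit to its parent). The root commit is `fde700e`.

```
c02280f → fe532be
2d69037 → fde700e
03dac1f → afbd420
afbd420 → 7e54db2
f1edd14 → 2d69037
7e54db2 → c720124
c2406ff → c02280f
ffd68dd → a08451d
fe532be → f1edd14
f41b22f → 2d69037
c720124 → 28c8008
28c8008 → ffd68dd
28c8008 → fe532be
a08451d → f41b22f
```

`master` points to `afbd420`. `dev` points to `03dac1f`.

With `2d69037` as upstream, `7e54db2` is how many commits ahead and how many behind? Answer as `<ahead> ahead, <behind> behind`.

Reachable from 7e54db2: {28c8008, 2d69037, 7e54db2, a08451d, c720124, f1edd14, f41b22f, fde700e, fe532be, ffd68dd}.
Reachable from 2d69037: {2d69037, fde700e}.
Only in 7e54db2's history (ahead): {28c8008, 7e54db2, a08451d, c720124, f1edd14, f41b22f, fe532be, ffd68dd} — 8.
Only in 2d69037's history (behind): {} — 0.

8 ahead, 0 behind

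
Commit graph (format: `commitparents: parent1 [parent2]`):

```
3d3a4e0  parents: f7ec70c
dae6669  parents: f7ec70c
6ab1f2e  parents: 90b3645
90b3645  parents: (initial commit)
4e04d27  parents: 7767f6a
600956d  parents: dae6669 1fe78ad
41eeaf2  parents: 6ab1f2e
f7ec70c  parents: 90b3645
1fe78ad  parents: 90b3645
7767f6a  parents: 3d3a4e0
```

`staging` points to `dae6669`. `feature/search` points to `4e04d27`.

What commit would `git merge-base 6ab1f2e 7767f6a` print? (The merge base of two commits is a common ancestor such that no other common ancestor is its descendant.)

90b3645

Ancestors of 6ab1f2e: {6ab1f2e, 90b3645}.
Ancestors of 7767f6a: {3d3a4e0, 7767f6a, 90b3645, f7ec70c}.
Common ancestors: {90b3645}.
The only common ancestor is 90b3645, so it is the merge base.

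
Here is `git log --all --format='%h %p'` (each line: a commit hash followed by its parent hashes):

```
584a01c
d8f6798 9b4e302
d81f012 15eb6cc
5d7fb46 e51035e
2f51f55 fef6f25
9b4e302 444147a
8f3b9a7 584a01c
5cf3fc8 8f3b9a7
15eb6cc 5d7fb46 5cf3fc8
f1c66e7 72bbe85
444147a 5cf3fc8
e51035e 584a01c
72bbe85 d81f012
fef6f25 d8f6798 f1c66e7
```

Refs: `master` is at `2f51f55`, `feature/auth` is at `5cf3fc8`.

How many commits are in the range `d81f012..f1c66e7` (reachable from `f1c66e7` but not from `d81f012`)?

Reachable from f1c66e7: {15eb6cc, 584a01c, 5cf3fc8, 5d7fb46, 72bbe85, 8f3b9a7, d81f012, e51035e, f1c66e7}.
Reachable from d81f012: {15eb6cc, 584a01c, 5cf3fc8, 5d7fb46, 8f3b9a7, d81f012, e51035e}.
In f1c66e7's history but not d81f012's: {72bbe85, f1c66e7} — 2 commits.

2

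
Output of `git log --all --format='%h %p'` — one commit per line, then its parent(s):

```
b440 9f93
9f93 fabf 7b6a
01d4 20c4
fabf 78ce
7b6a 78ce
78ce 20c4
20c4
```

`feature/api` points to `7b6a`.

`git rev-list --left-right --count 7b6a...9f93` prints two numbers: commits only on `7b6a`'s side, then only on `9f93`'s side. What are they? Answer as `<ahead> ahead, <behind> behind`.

0 ahead, 2 behind

Reachable from 7b6a: {20c4, 78ce, 7b6a}.
Reachable from 9f93: {20c4, 78ce, 7b6a, 9f93, fabf}.
Only in 7b6a's history (ahead): {} — 0.
Only in 9f93's history (behind): {9f93, fabf} — 2.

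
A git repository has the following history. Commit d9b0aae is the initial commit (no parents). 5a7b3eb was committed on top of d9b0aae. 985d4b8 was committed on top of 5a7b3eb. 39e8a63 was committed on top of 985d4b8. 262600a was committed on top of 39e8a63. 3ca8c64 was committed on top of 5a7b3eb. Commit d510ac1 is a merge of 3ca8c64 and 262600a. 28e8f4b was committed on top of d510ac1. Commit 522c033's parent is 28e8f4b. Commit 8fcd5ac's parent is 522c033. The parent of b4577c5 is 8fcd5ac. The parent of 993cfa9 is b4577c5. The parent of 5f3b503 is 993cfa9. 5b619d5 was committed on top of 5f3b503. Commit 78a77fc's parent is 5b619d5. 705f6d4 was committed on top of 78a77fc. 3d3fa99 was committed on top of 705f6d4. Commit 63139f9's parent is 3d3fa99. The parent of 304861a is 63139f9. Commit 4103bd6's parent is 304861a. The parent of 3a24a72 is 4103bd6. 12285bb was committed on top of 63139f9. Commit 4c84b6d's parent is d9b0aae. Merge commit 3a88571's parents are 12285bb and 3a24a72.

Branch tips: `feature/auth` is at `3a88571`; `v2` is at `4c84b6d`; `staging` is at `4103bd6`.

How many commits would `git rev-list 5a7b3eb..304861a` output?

17

Reachable from 304861a: {262600a, 28e8f4b, 304861a, 39e8a63, 3ca8c64, 3d3fa99, 522c033, 5a7b3eb, 5b619d5, 5f3b503, 63139f9, 705f6d4, 78a77fc, 8fcd5ac, 985d4b8, 993cfa9, b4577c5, d510ac1, d9b0aae}.
Reachable from 5a7b3eb: {5a7b3eb, d9b0aae}.
In 304861a's history but not 5a7b3eb's: {262600a, 28e8f4b, 304861a, 39e8a63, 3ca8c64, 3d3fa99, 522c033, 5b619d5, 5f3b503, 63139f9, 705f6d4, 78a77fc, 8fcd5ac, 985d4b8, 993cfa9, b4577c5, d510ac1} — 17 commits.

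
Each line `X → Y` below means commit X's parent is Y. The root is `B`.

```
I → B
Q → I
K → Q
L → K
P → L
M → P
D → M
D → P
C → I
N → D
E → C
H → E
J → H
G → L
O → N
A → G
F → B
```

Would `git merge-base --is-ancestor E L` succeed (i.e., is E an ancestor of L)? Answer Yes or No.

Ancestors of L: {B, I, K, L, Q}.
E is not in that set, so it is not an ancestor of L.

No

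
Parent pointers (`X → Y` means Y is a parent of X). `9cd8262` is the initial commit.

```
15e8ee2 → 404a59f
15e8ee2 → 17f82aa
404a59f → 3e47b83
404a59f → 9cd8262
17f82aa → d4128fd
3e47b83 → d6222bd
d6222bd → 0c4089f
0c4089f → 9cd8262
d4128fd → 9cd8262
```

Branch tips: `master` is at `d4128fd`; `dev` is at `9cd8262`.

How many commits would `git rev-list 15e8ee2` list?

Walking parent pointers from 15e8ee2: reachable set = {0c4089f, 15e8ee2, 17f82aa, 3e47b83, 404a59f, 9cd8262, d4128fd, d6222bd}.
That is 8 commits.

8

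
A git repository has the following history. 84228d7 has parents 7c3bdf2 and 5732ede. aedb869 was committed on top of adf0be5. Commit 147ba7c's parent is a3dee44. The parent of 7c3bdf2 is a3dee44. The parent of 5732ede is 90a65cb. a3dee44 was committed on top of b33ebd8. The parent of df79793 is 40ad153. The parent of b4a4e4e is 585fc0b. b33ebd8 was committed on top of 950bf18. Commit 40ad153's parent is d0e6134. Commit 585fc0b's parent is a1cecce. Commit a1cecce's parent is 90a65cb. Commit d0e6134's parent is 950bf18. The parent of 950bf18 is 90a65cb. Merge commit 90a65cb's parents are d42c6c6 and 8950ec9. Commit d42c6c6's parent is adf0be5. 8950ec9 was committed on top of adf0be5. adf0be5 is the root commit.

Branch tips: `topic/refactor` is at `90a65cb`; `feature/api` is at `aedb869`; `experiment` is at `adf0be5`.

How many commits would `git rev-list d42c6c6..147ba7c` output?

Reachable from 147ba7c: {147ba7c, 8950ec9, 90a65cb, 950bf18, a3dee44, adf0be5, b33ebd8, d42c6c6}.
Reachable from d42c6c6: {adf0be5, d42c6c6}.
In 147ba7c's history but not d42c6c6's: {147ba7c, 8950ec9, 90a65cb, 950bf18, a3dee44, b33ebd8} — 6 commits.

6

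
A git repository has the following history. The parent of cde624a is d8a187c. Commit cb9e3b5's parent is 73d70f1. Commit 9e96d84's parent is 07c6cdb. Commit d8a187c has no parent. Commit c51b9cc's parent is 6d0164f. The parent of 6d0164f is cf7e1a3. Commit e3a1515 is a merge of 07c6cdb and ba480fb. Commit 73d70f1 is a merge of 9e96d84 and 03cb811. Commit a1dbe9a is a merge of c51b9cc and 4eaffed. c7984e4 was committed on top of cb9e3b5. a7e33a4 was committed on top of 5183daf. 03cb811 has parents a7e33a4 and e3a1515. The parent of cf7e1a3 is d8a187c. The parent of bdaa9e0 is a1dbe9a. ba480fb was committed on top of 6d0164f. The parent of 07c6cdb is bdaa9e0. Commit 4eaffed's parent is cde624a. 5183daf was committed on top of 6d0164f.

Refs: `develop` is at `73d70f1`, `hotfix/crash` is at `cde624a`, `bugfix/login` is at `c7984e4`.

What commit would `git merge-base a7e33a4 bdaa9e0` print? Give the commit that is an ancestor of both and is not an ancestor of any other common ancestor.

Ancestors of a7e33a4: {5183daf, 6d0164f, a7e33a4, cf7e1a3, d8a187c}.
Ancestors of bdaa9e0: {4eaffed, 6d0164f, a1dbe9a, bdaa9e0, c51b9cc, cde624a, cf7e1a3, d8a187c}.
Common ancestors: {6d0164f, cf7e1a3, d8a187c}.
Among these, 6d0164f is not an ancestor of any other common ancestor — it is the merge base.

6d0164f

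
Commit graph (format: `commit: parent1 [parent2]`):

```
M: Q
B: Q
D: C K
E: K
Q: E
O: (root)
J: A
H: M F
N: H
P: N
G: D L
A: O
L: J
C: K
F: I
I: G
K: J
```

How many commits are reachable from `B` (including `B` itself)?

7

Walking parent pointers from B: reachable set = {A, B, E, J, K, O, Q}.
That is 7 commits.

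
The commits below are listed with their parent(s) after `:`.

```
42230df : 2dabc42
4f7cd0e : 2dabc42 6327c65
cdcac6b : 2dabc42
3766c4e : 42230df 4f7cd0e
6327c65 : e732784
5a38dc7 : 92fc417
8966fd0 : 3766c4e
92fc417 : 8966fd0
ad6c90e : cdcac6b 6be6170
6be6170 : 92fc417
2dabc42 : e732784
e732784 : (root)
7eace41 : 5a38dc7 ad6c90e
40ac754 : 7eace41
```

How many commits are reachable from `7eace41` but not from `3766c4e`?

Reachable from 7eace41: {2dabc42, 3766c4e, 42230df, 4f7cd0e, 5a38dc7, 6327c65, 6be6170, 7eace41, 8966fd0, 92fc417, ad6c90e, cdcac6b, e732784}.
Reachable from 3766c4e: {2dabc42, 3766c4e, 42230df, 4f7cd0e, 6327c65, e732784}.
In 7eace41's history but not 3766c4e's: {5a38dc7, 6be6170, 7eace41, 8966fd0, 92fc417, ad6c90e, cdcac6b} — 7 commits.

7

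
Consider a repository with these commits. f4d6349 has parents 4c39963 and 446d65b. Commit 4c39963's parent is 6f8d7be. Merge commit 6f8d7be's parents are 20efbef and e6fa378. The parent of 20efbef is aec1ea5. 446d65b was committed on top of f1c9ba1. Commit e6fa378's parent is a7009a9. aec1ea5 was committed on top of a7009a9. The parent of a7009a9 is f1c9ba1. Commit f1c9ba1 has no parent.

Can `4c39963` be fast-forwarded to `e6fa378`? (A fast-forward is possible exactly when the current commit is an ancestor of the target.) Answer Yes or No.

No

A fast-forward from 4c39963 to e6fa378 is possible iff 4c39963 is an ancestor of e6fa378.
Ancestors of e6fa378: {a7009a9, e6fa378, f1c9ba1}.
4c39963 is not among them, so fast-forward is not possible.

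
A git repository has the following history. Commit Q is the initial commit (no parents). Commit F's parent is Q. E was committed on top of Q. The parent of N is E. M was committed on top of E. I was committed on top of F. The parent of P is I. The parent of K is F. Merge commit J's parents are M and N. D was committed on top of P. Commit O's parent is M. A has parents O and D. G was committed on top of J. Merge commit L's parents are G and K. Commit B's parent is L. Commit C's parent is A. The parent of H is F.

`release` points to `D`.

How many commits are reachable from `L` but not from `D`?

7

Reachable from L: {E, F, G, J, K, L, M, N, Q}.
Reachable from D: {D, F, I, P, Q}.
In L's history but not D's: {E, G, J, K, L, M, N} — 7 commits.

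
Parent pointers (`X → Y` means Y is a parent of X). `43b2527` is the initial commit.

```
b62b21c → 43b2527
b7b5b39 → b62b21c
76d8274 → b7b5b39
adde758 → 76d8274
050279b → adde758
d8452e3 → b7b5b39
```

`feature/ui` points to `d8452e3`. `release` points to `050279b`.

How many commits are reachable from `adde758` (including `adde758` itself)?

5

Walking parent pointers from adde758: reachable set = {43b2527, 76d8274, adde758, b62b21c, b7b5b39}.
That is 5 commits.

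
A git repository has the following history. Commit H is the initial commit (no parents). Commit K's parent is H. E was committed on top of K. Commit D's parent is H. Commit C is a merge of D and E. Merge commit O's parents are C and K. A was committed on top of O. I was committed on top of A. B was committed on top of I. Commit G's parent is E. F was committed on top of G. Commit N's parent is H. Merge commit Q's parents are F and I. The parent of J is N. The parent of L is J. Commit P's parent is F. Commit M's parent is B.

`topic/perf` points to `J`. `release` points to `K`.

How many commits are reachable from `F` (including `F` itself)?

5

Walking parent pointers from F: reachable set = {E, F, G, H, K}.
That is 5 commits.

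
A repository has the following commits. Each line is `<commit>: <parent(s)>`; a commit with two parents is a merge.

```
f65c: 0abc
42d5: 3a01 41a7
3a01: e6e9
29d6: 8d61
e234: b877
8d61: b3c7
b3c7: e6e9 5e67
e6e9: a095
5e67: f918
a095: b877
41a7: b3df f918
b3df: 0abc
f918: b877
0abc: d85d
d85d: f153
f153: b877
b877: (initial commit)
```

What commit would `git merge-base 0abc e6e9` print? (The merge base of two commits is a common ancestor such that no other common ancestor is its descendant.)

Ancestors of 0abc: {0abc, b877, d85d, f153}.
Ancestors of e6e9: {a095, b877, e6e9}.
Common ancestors: {b877}.
The only common ancestor is b877, so it is the merge base.

b877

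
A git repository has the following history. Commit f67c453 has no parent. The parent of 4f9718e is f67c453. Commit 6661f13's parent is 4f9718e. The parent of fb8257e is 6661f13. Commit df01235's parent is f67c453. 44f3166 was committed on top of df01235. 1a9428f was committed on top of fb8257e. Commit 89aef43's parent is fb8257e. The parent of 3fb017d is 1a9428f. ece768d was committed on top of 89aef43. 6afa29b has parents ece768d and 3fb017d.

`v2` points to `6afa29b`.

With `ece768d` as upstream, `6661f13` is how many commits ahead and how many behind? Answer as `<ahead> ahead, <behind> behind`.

0 ahead, 3 behind

Reachable from 6661f13: {4f9718e, 6661f13, f67c453}.
Reachable from ece768d: {4f9718e, 6661f13, 89aef43, ece768d, f67c453, fb8257e}.
Only in 6661f13's history (ahead): {} — 0.
Only in ece768d's history (behind): {89aef43, ece768d, fb8257e} — 3.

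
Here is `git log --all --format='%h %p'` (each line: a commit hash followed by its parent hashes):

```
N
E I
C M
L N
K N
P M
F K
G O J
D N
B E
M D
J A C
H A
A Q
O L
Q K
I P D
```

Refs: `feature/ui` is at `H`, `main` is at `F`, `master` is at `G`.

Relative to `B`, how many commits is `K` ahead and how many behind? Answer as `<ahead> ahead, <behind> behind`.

Reachable from K: {K, N}.
Reachable from B: {B, D, E, I, M, N, P}.
Only in K's history (ahead): {K} — 1.
Only in B's history (behind): {B, D, E, I, M, P} — 6.

1 ahead, 6 behind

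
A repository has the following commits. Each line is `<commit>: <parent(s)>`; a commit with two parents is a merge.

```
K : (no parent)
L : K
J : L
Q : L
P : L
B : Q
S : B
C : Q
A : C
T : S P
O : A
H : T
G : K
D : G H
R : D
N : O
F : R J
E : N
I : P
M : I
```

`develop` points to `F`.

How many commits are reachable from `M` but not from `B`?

3

Reachable from M: {I, K, L, M, P}.
Reachable from B: {B, K, L, Q}.
In M's history but not B's: {I, M, P} — 3 commits.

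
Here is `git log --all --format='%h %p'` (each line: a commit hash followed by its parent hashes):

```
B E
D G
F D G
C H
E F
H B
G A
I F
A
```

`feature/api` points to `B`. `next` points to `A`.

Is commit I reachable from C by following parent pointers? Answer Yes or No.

Ancestors of C: {A, B, C, D, E, F, G, H}.
I is not in that set, so it is not an ancestor of C.

No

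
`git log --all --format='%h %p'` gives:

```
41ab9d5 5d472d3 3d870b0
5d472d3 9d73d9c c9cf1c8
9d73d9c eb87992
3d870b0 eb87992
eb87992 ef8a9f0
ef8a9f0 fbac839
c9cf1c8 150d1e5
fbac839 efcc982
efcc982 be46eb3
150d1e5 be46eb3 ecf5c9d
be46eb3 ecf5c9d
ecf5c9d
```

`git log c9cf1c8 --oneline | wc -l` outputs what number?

Walking parent pointers from c9cf1c8: reachable set = {150d1e5, be46eb3, c9cf1c8, ecf5c9d}.
That is 4 commits.

4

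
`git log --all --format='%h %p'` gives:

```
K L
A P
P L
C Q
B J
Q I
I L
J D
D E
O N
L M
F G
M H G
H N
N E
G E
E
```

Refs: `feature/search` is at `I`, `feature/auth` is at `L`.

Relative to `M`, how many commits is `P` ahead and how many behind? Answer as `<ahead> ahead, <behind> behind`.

Reachable from P: {E, G, H, L, M, N, P}.
Reachable from M: {E, G, H, M, N}.
Only in P's history (ahead): {L, P} — 2.
Only in M's history (behind): {} — 0.

2 ahead, 0 behind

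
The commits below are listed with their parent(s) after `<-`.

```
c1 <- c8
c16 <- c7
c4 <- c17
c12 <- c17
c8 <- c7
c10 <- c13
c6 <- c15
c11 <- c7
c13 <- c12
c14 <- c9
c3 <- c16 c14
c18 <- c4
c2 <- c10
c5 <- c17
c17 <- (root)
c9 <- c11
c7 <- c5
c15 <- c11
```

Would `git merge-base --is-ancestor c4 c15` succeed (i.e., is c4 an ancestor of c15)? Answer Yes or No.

Ancestors of c15: {c11, c15, c17, c5, c7}.
c4 is not in that set, so it is not an ancestor of c15.

No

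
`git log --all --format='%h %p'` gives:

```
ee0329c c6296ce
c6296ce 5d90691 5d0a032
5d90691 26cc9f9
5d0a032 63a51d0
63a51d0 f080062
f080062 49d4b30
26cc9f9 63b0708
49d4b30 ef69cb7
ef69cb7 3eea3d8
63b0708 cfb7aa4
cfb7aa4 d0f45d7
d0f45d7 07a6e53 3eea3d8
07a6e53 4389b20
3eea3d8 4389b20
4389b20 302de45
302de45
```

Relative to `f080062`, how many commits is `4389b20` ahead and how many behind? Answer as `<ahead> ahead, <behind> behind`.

Reachable from 4389b20: {302de45, 4389b20}.
Reachable from f080062: {302de45, 3eea3d8, 4389b20, 49d4b30, ef69cb7, f080062}.
Only in 4389b20's history (ahead): {} — 0.
Only in f080062's history (behind): {3eea3d8, 49d4b30, ef69cb7, f080062} — 4.

0 ahead, 4 behind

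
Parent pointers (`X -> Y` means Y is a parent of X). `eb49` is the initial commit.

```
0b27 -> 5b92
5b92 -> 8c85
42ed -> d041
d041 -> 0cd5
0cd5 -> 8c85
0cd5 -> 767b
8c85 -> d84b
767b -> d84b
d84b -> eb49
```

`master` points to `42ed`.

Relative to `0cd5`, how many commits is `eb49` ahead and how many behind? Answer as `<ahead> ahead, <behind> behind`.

Reachable from eb49: {eb49}.
Reachable from 0cd5: {0cd5, 767b, 8c85, d84b, eb49}.
Only in eb49's history (ahead): {} — 0.
Only in 0cd5's history (behind): {0cd5, 767b, 8c85, d84b} — 4.

0 ahead, 4 behind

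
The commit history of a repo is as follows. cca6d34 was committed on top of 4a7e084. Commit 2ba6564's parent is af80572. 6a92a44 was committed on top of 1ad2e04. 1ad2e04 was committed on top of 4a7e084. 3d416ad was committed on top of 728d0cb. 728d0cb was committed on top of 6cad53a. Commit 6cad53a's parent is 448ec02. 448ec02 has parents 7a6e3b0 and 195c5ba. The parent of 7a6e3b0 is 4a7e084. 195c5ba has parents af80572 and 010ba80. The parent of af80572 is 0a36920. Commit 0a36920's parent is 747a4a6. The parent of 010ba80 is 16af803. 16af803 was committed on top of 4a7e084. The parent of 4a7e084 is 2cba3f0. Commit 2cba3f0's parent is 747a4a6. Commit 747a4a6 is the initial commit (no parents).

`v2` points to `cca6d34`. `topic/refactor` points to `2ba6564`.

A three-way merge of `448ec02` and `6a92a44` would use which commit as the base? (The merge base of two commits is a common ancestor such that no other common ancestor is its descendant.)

Ancestors of 448ec02: {010ba80, 0a36920, 16af803, 195c5ba, 2cba3f0, 448ec02, 4a7e084, 747a4a6, 7a6e3b0, af80572}.
Ancestors of 6a92a44: {1ad2e04, 2cba3f0, 4a7e084, 6a92a44, 747a4a6}.
Common ancestors: {2cba3f0, 4a7e084, 747a4a6}.
Among these, 4a7e084 is not an ancestor of any other common ancestor — it is the merge base.

4a7e084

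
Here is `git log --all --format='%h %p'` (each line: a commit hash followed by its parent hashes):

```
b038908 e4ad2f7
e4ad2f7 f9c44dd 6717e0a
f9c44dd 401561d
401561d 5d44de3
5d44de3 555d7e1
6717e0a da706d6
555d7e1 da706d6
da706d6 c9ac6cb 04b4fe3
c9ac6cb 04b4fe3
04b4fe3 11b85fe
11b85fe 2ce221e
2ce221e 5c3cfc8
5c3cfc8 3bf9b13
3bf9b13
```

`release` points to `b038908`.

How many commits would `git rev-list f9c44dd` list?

11

Walking parent pointers from f9c44dd: reachable set = {04b4fe3, 11b85fe, 2ce221e, 3bf9b13, 401561d, 555d7e1, 5c3cfc8, 5d44de3, c9ac6cb, da706d6, f9c44dd}.
That is 11 commits.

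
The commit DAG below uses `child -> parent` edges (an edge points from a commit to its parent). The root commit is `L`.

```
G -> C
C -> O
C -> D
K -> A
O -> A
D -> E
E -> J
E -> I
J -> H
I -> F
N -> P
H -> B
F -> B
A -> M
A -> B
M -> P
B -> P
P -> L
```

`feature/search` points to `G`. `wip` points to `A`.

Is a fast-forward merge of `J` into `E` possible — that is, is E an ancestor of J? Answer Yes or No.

A fast-forward from E to J is possible iff E is an ancestor of J.
Ancestors of J: {B, H, J, L, P}.
E is not among them, so fast-forward is not possible.

No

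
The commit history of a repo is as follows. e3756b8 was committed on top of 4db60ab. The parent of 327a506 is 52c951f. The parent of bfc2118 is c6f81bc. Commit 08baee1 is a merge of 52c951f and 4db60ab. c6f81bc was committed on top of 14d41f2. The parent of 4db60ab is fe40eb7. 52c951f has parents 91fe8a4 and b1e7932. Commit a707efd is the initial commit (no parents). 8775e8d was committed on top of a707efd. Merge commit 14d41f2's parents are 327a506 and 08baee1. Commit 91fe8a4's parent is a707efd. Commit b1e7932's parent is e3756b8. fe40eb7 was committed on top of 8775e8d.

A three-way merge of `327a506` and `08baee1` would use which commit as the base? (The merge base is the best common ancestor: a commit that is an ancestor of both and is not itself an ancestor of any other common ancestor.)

52c951f

Ancestors of 327a506: {327a506, 4db60ab, 52c951f, 8775e8d, 91fe8a4, a707efd, b1e7932, e3756b8, fe40eb7}.
Ancestors of 08baee1: {08baee1, 4db60ab, 52c951f, 8775e8d, 91fe8a4, a707efd, b1e7932, e3756b8, fe40eb7}.
Common ancestors: {4db60ab, 52c951f, 8775e8d, 91fe8a4, a707efd, b1e7932, e3756b8, fe40eb7}.
Among these, 52c951f is not an ancestor of any other common ancestor — it is the merge base.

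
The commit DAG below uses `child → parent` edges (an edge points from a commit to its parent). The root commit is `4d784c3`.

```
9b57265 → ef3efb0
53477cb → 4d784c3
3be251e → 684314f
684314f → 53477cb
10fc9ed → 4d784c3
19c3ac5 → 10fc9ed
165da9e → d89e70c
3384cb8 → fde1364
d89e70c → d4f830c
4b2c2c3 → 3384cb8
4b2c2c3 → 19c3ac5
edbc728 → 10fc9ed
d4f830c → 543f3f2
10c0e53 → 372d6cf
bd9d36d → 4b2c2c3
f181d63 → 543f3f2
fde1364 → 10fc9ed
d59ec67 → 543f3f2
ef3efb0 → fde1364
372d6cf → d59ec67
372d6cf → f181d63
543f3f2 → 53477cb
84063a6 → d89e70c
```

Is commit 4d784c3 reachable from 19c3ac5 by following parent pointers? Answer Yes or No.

Ancestors of 19c3ac5 (commits reachable by following parents): {10fc9ed, 19c3ac5, 4d784c3}.
4d784c3 is in that set, so it is an ancestor of 19c3ac5.

Yes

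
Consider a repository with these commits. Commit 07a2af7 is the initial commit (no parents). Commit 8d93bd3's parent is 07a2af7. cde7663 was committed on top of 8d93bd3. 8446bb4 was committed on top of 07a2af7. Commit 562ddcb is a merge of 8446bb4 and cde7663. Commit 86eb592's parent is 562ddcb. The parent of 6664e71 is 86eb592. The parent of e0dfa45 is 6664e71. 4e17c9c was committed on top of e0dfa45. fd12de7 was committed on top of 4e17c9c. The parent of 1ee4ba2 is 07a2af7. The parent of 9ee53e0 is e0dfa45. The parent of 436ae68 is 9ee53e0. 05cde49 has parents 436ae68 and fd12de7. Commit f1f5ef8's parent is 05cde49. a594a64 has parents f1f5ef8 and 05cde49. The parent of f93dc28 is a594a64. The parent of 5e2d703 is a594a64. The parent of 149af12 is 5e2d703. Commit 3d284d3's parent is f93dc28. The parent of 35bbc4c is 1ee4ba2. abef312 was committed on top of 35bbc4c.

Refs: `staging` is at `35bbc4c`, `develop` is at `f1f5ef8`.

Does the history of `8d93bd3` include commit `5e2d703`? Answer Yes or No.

Ancestors of 8d93bd3: {07a2af7, 8d93bd3}.
5e2d703 is not in that set, so it is not an ancestor of 8d93bd3.

No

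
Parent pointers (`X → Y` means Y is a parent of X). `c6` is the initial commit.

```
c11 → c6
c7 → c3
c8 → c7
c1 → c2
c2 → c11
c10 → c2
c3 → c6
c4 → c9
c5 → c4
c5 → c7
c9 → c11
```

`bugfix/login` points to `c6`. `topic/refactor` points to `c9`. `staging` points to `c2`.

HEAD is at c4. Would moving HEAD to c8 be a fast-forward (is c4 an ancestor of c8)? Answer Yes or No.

A fast-forward from c4 to c8 is possible iff c4 is an ancestor of c8.
Ancestors of c8: {c3, c6, c7, c8}.
c4 is not among them, so fast-forward is not possible.

No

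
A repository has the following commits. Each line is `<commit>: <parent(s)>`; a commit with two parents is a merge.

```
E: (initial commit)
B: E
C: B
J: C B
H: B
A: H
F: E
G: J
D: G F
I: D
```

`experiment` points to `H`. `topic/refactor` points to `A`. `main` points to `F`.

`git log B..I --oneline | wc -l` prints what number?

6

Reachable from I: {B, C, D, E, F, G, I, J}.
Reachable from B: {B, E}.
In I's history but not B's: {C, D, F, G, I, J} — 6 commits.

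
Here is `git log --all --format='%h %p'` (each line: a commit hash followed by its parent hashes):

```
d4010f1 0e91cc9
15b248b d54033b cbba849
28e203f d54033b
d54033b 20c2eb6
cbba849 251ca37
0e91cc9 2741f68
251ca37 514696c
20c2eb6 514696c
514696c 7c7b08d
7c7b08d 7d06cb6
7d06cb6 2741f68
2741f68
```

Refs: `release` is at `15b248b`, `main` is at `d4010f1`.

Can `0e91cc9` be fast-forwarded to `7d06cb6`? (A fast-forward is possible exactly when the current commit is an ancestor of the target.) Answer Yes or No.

No

A fast-forward from 0e91cc9 to 7d06cb6 is possible iff 0e91cc9 is an ancestor of 7d06cb6.
Ancestors of 7d06cb6: {2741f68, 7d06cb6}.
0e91cc9 is not among them, so fast-forward is not possible.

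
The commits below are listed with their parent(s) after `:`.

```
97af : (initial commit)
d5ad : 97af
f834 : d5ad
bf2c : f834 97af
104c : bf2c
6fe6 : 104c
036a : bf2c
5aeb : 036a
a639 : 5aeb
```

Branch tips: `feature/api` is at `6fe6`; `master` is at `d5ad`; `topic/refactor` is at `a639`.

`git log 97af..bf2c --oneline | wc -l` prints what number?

3

Reachable from bf2c: {97af, bf2c, d5ad, f834}.
Reachable from 97af: {97af}.
In bf2c's history but not 97af's: {bf2c, d5ad, f834} — 3 commits.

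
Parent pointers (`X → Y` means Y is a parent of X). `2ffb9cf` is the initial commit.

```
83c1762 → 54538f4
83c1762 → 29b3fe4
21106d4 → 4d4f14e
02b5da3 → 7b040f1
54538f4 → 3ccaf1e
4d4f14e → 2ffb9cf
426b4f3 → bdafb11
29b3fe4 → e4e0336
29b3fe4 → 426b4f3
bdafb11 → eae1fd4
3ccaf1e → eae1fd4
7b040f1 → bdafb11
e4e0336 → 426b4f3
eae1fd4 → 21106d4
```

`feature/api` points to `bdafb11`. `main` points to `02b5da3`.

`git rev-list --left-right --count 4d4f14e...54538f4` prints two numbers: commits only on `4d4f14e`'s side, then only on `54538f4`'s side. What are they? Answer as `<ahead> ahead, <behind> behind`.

0 ahead, 4 behind

Reachable from 4d4f14e: {2ffb9cf, 4d4f14e}.
Reachable from 54538f4: {21106d4, 2ffb9cf, 3ccaf1e, 4d4f14e, 54538f4, eae1fd4}.
Only in 4d4f14e's history (ahead): {} — 0.
Only in 54538f4's history (behind): {21106d4, 3ccaf1e, 54538f4, eae1fd4} — 4.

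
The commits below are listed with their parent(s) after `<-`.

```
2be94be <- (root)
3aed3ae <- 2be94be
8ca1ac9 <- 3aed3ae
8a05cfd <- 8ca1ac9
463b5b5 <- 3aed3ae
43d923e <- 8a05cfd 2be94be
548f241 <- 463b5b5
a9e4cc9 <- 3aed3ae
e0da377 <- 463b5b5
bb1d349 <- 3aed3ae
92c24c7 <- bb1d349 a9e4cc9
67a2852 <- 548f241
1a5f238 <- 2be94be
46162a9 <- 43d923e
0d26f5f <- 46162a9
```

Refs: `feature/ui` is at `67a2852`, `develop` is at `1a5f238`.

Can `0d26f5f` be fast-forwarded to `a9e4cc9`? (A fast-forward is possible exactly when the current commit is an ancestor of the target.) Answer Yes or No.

No

A fast-forward from 0d26f5f to a9e4cc9 is possible iff 0d26f5f is an ancestor of a9e4cc9.
Ancestors of a9e4cc9: {2be94be, 3aed3ae, a9e4cc9}.
0d26f5f is not among them, so fast-forward is not possible.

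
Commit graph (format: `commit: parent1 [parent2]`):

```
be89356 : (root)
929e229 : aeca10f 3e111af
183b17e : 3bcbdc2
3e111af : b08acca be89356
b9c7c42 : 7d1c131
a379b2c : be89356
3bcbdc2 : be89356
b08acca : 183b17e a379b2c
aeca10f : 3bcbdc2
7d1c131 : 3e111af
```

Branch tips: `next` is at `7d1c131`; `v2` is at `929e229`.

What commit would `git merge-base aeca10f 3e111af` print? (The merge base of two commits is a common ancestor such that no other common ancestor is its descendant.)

3bcbdc2

Ancestors of aeca10f: {3bcbdc2, aeca10f, be89356}.
Ancestors of 3e111af: {183b17e, 3bcbdc2, 3e111af, a379b2c, b08acca, be89356}.
Common ancestors: {3bcbdc2, be89356}.
Among these, 3bcbdc2 is not an ancestor of any other common ancestor — it is the merge base.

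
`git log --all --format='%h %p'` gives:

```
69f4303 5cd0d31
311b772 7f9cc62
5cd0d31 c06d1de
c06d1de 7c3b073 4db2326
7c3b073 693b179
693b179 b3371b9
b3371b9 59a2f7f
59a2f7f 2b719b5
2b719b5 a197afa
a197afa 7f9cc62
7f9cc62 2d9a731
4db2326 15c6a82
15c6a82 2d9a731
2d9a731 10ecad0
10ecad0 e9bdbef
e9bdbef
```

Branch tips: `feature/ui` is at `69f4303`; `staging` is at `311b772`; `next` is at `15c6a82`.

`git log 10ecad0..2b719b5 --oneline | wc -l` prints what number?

Reachable from 2b719b5: {10ecad0, 2b719b5, 2d9a731, 7f9cc62, a197afa, e9bdbef}.
Reachable from 10ecad0: {10ecad0, e9bdbef}.
In 2b719b5's history but not 10ecad0's: {2b719b5, 2d9a731, 7f9cc62, a197afa} — 4 commits.

4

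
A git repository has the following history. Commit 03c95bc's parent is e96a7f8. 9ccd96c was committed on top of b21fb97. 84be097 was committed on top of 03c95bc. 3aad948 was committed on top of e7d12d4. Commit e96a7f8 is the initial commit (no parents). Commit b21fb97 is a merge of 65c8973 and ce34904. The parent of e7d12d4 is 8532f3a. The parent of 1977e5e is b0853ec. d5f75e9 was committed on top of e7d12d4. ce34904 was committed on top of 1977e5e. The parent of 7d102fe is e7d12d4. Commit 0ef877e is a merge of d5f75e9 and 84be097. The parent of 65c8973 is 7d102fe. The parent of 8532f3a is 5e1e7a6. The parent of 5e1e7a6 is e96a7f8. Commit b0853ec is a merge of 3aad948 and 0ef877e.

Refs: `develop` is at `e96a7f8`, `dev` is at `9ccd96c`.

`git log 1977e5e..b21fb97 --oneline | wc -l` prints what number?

Reachable from b21fb97: {03c95bc, 0ef877e, 1977e5e, 3aad948, 5e1e7a6, 65c8973, 7d102fe, 84be097, 8532f3a, b0853ec, b21fb97, ce34904, d5f75e9, e7d12d4, e96a7f8}.
Reachable from 1977e5e: {03c95bc, 0ef877e, 1977e5e, 3aad948, 5e1e7a6, 84be097, 8532f3a, b0853ec, d5f75e9, e7d12d4, e96a7f8}.
In b21fb97's history but not 1977e5e's: {65c8973, 7d102fe, b21fb97, ce34904} — 4 commits.

4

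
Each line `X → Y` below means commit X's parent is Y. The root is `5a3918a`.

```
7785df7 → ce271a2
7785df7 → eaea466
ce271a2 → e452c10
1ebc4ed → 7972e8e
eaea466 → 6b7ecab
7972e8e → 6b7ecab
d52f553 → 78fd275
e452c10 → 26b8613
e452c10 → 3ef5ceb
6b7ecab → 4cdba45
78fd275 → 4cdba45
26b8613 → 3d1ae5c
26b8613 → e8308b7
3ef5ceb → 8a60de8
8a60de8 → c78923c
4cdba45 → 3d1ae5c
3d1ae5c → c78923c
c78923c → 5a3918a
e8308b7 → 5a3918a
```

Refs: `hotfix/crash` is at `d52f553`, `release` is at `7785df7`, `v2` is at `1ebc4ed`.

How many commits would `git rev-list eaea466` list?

6

Walking parent pointers from eaea466: reachable set = {3d1ae5c, 4cdba45, 5a3918a, 6b7ecab, c78923c, eaea466}.
That is 6 commits.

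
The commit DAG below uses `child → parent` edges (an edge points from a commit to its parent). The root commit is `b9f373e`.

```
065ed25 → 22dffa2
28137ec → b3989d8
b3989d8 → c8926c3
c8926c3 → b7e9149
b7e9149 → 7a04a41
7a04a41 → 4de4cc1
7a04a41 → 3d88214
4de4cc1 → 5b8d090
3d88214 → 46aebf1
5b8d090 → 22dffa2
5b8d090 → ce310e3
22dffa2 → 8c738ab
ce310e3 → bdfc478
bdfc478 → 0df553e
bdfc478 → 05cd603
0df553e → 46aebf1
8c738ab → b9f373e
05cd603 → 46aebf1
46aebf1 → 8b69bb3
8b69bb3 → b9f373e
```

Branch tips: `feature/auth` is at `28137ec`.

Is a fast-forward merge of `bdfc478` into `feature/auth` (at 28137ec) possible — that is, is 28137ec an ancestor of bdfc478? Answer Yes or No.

A fast-forward from 28137ec to bdfc478 is possible iff 28137ec is an ancestor of bdfc478.
Ancestors of bdfc478: {05cd603, 0df553e, 46aebf1, 8b69bb3, b9f373e, bdfc478}.
28137ec is not among them, so fast-forward is not possible.

No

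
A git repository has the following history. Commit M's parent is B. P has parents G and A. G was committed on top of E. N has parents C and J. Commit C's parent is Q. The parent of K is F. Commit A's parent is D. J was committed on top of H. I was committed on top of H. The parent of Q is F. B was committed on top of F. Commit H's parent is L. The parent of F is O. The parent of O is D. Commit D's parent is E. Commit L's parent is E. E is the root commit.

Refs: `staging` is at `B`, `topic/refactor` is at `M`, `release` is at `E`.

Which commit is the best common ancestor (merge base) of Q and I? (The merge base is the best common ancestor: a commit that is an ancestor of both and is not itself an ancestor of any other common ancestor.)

E

Ancestors of Q: {D, E, F, O, Q}.
Ancestors of I: {E, H, I, L}.
Common ancestors: {E}.
The only common ancestor is E, so it is the merge base.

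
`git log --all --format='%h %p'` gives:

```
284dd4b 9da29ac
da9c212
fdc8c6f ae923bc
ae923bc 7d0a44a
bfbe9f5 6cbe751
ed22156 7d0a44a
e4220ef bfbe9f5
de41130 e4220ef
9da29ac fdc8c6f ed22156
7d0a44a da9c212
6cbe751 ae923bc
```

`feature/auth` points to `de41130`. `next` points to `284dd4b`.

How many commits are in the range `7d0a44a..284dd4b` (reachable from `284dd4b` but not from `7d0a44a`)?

Reachable from 284dd4b: {284dd4b, 7d0a44a, 9da29ac, ae923bc, da9c212, ed22156, fdc8c6f}.
Reachable from 7d0a44a: {7d0a44a, da9c212}.
In 284dd4b's history but not 7d0a44a's: {284dd4b, 9da29ac, ae923bc, ed22156, fdc8c6f} — 5 commits.

5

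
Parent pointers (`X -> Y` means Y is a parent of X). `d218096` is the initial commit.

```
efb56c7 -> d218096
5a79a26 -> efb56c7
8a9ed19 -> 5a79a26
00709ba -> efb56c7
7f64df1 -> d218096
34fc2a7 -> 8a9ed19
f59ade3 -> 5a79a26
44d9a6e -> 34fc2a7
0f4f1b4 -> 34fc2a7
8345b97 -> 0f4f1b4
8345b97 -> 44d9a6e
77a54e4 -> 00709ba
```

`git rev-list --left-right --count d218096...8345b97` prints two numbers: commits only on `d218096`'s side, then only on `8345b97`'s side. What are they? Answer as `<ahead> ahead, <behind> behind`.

Reachable from d218096: {d218096}.
Reachable from 8345b97: {0f4f1b4, 34fc2a7, 44d9a6e, 5a79a26, 8345b97, 8a9ed19, d218096, efb56c7}.
Only in d218096's history (ahead): {} — 0.
Only in 8345b97's history (behind): {0f4f1b4, 34fc2a7, 44d9a6e, 5a79a26, 8345b97, 8a9ed19, efb56c7} — 7.

0 ahead, 7 behind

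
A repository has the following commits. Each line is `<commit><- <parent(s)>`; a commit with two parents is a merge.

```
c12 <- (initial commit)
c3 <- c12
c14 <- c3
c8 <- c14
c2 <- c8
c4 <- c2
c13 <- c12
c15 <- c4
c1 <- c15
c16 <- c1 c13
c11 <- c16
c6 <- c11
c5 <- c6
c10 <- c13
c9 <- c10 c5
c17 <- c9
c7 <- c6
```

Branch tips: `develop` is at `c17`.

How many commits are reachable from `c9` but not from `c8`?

Reachable from c9: {c1, c10, c11, c12, c13, c14, c15, c16, c2, c3, c4, c5, c6, c8, c9}.
Reachable from c8: {c12, c14, c3, c8}.
In c9's history but not c8's: {c1, c10, c11, c13, c15, c16, c2, c4, c5, c6, c9} — 11 commits.

11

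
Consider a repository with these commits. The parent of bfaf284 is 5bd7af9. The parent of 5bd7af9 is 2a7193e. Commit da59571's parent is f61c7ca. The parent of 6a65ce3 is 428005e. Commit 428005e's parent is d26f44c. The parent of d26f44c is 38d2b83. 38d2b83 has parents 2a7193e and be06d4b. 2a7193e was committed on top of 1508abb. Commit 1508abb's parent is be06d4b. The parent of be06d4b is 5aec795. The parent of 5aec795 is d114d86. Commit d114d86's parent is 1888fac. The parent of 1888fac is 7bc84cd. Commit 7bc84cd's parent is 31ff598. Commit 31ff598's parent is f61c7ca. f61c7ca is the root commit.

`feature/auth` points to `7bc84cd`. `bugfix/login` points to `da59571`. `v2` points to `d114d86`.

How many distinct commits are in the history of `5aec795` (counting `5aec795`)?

6

Walking parent pointers from 5aec795: reachable set = {1888fac, 31ff598, 5aec795, 7bc84cd, d114d86, f61c7ca}.
That is 6 commits.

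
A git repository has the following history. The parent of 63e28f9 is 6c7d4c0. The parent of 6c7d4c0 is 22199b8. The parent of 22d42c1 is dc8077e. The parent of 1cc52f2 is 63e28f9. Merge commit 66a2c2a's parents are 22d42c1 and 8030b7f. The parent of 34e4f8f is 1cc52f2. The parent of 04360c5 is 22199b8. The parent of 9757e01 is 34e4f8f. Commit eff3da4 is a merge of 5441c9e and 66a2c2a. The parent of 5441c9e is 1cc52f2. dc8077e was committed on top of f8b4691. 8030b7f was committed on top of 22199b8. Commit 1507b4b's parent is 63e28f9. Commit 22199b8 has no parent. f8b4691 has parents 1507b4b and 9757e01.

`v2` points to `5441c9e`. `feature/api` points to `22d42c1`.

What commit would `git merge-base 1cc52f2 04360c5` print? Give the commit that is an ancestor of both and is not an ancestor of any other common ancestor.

22199b8

Ancestors of 1cc52f2: {1cc52f2, 22199b8, 63e28f9, 6c7d4c0}.
Ancestors of 04360c5: {04360c5, 22199b8}.
Common ancestors: {22199b8}.
The only common ancestor is 22199b8, so it is the merge base.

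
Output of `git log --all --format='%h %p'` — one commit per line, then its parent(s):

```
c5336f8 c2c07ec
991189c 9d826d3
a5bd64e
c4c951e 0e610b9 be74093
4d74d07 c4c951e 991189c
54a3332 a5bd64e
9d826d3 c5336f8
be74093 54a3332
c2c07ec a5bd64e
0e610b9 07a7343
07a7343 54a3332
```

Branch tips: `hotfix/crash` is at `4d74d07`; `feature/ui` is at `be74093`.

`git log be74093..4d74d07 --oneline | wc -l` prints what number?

8

Reachable from 4d74d07: {07a7343, 0e610b9, 4d74d07, 54a3332, 991189c, 9d826d3, a5bd64e, be74093, c2c07ec, c4c951e, c5336f8}.
Reachable from be74093: {54a3332, a5bd64e, be74093}.
In 4d74d07's history but not be74093's: {07a7343, 0e610b9, 4d74d07, 991189c, 9d826d3, c2c07ec, c4c951e, c5336f8} — 8 commits.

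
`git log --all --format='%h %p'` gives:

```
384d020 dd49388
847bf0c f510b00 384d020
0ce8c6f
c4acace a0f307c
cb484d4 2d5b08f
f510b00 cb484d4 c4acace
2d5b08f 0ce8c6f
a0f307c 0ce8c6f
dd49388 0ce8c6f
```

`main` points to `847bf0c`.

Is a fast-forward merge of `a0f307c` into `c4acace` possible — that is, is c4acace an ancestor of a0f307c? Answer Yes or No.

No

A fast-forward from c4acace to a0f307c is possible iff c4acace is an ancestor of a0f307c.
Ancestors of a0f307c: {0ce8c6f, a0f307c}.
c4acace is not among them, so fast-forward is not possible.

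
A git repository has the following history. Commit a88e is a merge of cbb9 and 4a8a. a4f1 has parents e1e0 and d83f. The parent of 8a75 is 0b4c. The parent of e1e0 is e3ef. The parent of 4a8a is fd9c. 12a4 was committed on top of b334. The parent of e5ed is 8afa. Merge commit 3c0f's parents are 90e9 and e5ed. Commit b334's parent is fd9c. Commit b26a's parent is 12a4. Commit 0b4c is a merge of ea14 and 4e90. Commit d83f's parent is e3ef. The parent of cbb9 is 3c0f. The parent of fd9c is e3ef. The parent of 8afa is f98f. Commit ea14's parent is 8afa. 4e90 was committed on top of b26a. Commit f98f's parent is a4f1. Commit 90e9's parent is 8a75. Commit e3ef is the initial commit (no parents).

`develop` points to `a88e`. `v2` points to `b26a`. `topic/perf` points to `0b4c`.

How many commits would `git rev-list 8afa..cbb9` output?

Reachable from cbb9: {0b4c, 12a4, 3c0f, 4e90, 8a75, 8afa, 90e9, a4f1, b26a, b334, cbb9, d83f, e1e0, e3ef, e5ed, ea14, f98f, fd9c}.
Reachable from 8afa: {8afa, a4f1, d83f, e1e0, e3ef, f98f}.
In cbb9's history but not 8afa's: {0b4c, 12a4, 3c0f, 4e90, 8a75, 90e9, b26a, b334, cbb9, e5ed, ea14, fd9c} — 12 commits.

12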